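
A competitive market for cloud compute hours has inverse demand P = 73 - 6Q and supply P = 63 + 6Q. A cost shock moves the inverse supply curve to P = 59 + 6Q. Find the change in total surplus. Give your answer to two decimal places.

4.00

Initial equilibrium: Q_0 = 0.8333, P_0 = 68; CS_0 = (1/2)(0.8333)(5) = 2.0833, PS_0 = (1/2)(0.8333)(5) = 2.0833.
New equilibrium: 73 - 6Q = 59 + 6Q gives Q_1 = 1.1667, P_1 = 66; CS_1 = 4.0833, PS_1 = 4.0833.
Change in total surplus = (4.0833 + 4.0833) - (2.0833 + 2.0833) = 4.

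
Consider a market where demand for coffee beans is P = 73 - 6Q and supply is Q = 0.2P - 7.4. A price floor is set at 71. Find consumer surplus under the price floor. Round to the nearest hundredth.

0.33

Rewriting supply in inverse form: P = 37 + 5Q.
Free-market equilibrium: 73 - 6Q = 37 + 5Q gives Q* = 3.2727, P* = 53.3636.
At the floor price 71, quantity demanded is (73 - 71)/6 = 0.3333; demand is the short side, so Q = 0.3333 trades at P = 71.
CS is the triangle under demand above 71: (1/2)(0.3333)(73 - 71) = 0.3333.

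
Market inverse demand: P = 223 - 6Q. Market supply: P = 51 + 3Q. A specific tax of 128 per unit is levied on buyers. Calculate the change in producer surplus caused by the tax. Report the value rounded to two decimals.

Pre-tax equilibrium: 223 - 6Q = 51 + 3Q gives Q* = 19.1111, P* = 108.3333.
A tax on buyers shifts demand down by 128: (223 - 128) - 6Q = 51 + 3Q, so Q_t = 4.8889. Buyers pay P_b = 193.6667; sellers receive P_s = P_b - 128 = 65.6667.
PS falls from (1/2)(19.1111)(57.3333) = 547.8519 to (1/2)(4.8889)(14.6667) = 35.8519, a change of -512.

-512.00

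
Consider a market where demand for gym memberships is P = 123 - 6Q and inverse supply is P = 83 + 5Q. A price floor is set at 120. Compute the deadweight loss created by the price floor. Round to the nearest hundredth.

Free-market equilibrium: 123 - 6Q = 83 + 5Q gives Q* = 3.6364, P* = 101.1818.
At the floor price 120, quantity demanded is (123 - 120)/6 = 0.5; demand is the short side, so Q = 0.5 trades at P = 120.
The lost-trades triangle has base Q* - 0.5 = 3.1364 and height equal to the gap between the curves at Q = 0.5, which is 120 - 85.5 = 34.5. DWL = (1/2)(3.1364)(34.5) = 54.1023.

54.10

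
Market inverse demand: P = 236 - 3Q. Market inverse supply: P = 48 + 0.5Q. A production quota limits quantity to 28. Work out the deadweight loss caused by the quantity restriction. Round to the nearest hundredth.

1157.14

Unrestricted equilibrium: Q* = (236 - 48)/(3 + 0.5) = 53.7143.
At Q = 28 the demand price is 236 - 3(28) = 152 and the supply price is 48 + 0.5(28) = 62.
Deadweight loss is the triangle between the curves from 28 to 53.7143: (1/2)(152 - 62)(53.7143 - 28) = 1157.1429.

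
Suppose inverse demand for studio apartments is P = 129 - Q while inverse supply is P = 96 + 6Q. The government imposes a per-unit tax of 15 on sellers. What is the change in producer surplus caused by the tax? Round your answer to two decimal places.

-46.84

Pre-tax equilibrium: 129 - Q = 96 + 6Q gives Q* = 4.7143, P* = 124.2857.
With the tax, sellers need 15 more per unit: 129 - Q = 96 + 6Q + 15, so Q_t = 2.5714. Buyers pay P_b = 126.4286; sellers receive P_s = P_b - 15 = 111.4286.
Producers lose the trapezoid between P_s and P* out to Q_t plus the triangle from Q_t to Q*: change in PS = 19.8367 - 66.6735 = -46.8367.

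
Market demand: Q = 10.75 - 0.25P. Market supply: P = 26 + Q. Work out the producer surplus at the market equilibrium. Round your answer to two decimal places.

Rewriting demand in inverse form: P = 43 - 4Q.
Setting demand equal to supply, 17 = 5Q, so Q* = 3.4 and P* = 29.4.
Producer surplus is the triangle above supply below P*: (1/2)(3.4)(29.4 - 26) = (1/2)(3.4)(3.4) = 5.78.

5.78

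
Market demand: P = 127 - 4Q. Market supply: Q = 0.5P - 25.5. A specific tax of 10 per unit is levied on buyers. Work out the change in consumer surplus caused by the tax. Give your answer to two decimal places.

-78.89

Rewriting supply in inverse form: P = 51 + 2Q.
Pre-tax equilibrium: 127 - 4Q = 51 + 2Q gives Q* = 12.6667, P* = 76.3333.
With the tax, buyers' net willingness to pay falls by 10: (127 - 10) - 4Q = 51 + 2Q, so Q_t = 11. Buyers pay P_b = 83; sellers receive P_s = P_b - 10 = 73.
Consumers lose the trapezoid between P* and P_b out to Q_t plus the triangle from Q_t to Q*: change in CS = 242 - 320.8889 = -78.8889.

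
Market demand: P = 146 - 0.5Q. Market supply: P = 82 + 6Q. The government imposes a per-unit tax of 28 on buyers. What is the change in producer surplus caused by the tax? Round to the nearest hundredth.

-198.82

Without the tax, 146 - 0.5Q = 82 + 6Q so Q* = 9.8462 and P* = 141.0769.
A tax on buyers shifts demand down by 28: (146 - 28) - 0.5Q = 82 + 6Q, so Q_t = 5.5385. Buyers pay P_b = 143.2308; sellers receive P_s = P_b - 28 = 115.2308.
Producers lose the trapezoid between P_s and P* out to Q_t plus the triangle from Q_t to Q*: change in PS = 92.0237 - 290.8402 = -198.8166.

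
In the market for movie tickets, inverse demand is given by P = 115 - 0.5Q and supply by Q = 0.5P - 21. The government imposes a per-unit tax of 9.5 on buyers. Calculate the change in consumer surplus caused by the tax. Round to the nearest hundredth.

-51.87

Rewriting supply in inverse form: P = 42 + 2Q.
Without the tax, 115 - 0.5Q = 42 + 2Q so Q* = 29.2 and P* = 100.4.
A tax on buyers shifts demand down by 9.5: (115 - 9.5) - 0.5Q = 42 + 2Q, so Q_t = 25.4. Buyers pay P_b = 102.3; sellers receive P_s = P_b - 9.5 = 92.8.
Consumers lose the trapezoid between P* and P_b out to Q_t plus the triangle from Q_t to Q*: change in CS = 161.29 - 213.16 = -51.87.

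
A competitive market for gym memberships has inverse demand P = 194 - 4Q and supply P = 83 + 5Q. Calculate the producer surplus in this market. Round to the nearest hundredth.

380.28

Equilibrium: 194 - 4Q = 83 + 5Q, so Q* = 12.3333 and P* = 144.6667.
The supply curve's price intercept is 83, so PS = (1/2)(Q*)(P* - 83) = (1/2)(12.3333)(61.6667) = 380.2778.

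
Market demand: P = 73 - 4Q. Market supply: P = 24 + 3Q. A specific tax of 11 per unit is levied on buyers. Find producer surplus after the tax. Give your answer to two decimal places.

44.20

Without the tax, 73 - 4Q = 24 + 3Q so Q* = 7 and P* = 45.
A tax on buyers shifts demand down by 11: (73 - 11) - 4Q = 24 + 3Q, so Q_t = 5.4286. Buyers pay P_b = 51.2857; sellers receive P_s = P_b - 11 = 40.2857.
PS = (1/2)(Q_t)(P_s - 24) = (1/2)(5.4286)(16.2857) = 44.2041.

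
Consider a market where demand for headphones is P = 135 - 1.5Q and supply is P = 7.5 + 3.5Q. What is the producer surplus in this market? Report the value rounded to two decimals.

Set 135 - 1.5Q = 7.5 + 3.5Q, which gives 127.5 = 5Q, so Q* = 25.5 and P* = 135 - 1.5(25.5) = 96.75.
PS is the area between P* and the supply curve from 0 to Q*: (1/2)(25.5)(89.25) = 1137.9375.

1137.94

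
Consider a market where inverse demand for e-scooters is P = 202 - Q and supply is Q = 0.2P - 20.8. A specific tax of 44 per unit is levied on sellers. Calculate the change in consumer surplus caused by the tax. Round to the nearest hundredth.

-92.89

Rewriting supply in inverse form: P = 104 + 5Q.
Without the tax, 202 - Q = 104 + 5Q so Q* = 16.3333 and P* = 185.6667.
With the tax, sellers need 44 more per unit: 202 - Q = 104 + 5Q + 44, so Q_t = 9. Buyers pay P_b = 193; sellers receive P_s = P_b - 44 = 149.
Consumers lose the trapezoid between P* and P_b out to Q_t plus the triangle from Q_t to Q*: change in CS = 40.5 - 133.3889 = -92.8889.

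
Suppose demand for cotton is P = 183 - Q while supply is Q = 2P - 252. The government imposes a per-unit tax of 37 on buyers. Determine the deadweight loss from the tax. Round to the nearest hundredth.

Rewriting supply in inverse form: P = 126 + 0.5Q.
Pre-tax equilibrium: 183 - Q = 126 + 0.5Q gives Q* = 38, P* = 145.
With the tax, buyers' net willingness to pay falls by 37: (183 - 37) - Q = 126 + 0.5Q, so Q_t = 13.3333. Buyers pay P_b = 169.6667; sellers receive P_s = P_b - 37 = 132.6667.
Deadweight loss is the triangle between the curves from Q_t to Q*: (1/2)(38 - 13.3333)(37) = 456.3333.

456.33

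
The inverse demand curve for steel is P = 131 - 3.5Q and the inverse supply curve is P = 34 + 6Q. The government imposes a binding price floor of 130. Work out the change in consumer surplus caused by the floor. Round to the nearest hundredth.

-182.30

Free-market equilibrium: 131 - 3.5Q = 34 + 6Q gives Q* = 10.2105, P* = 95.2632.
At the floor price 130, quantity demanded is (131 - 130)/3.5 = 0.2857; demand is the short side, so Q = 0.2857 trades at P = 130.
CS goes from (1/2)(10.2105)(35.7368) = 182.446 to 0.1429 (computed as (131 - 130)(0.2857) - (1/2)(3.5)(0.2857)^2), a change of -182.3031.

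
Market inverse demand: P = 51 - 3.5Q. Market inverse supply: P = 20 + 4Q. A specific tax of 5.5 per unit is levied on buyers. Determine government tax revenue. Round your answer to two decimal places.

Pre-tax equilibrium: 51 - 3.5Q = 20 + 4Q gives Q* = 4.1333, P* = 36.5333.
A tax on buyers shifts demand down by 5.5: (51 - 5.5) - 3.5Q = 20 + 4Q, so Q_t = 3.4. Buyers pay P_b = 39.1; sellers receive P_s = P_b - 5.5 = 33.6.
Revenue is the tax times quantity traded: 5.5 x 3.4 = 18.7.

18.70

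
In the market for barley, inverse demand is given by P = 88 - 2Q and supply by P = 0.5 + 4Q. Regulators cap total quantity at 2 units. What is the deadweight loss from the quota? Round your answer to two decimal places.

Unrestricted equilibrium: Q* = (88 - 0.5)/(2 + 4) = 14.5833.
At Q = 2 the demand price is 88 - 2(2) = 84 and the supply price is 0.5 + 4(2) = 8.5.
Deadweight loss is the triangle between the curves from 2 to 14.5833: (1/2)(84 - 8.5)(14.5833 - 2) = 475.0208.

475.02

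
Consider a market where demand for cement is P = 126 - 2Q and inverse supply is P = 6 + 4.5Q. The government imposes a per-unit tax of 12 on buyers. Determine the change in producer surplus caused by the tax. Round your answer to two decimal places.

Pre-tax equilibrium: 126 - 2Q = 6 + 4.5Q gives Q* = 18.4615, P* = 89.0769.
With the tax, buyers' net willingness to pay falls by 12: (126 - 12) - 2Q = 6 + 4.5Q, so Q_t = 16.6154. Buyers pay P_b = 92.7692; sellers receive P_s = P_b - 12 = 80.7692.
Producers lose the trapezoid between P_s and P* out to Q_t plus the triangle from Q_t to Q*: change in PS = 621.1598 - 766.8639 = -145.7041.

-145.70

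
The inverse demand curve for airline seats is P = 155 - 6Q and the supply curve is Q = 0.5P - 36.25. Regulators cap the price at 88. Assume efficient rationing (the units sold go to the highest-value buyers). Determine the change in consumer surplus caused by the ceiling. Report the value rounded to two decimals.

20.02

Rewriting supply in inverse form: P = 72.5 + 2Q.
Free-market equilibrium: 155 - 6Q = 72.5 + 2Q gives Q* = 10.3125, P* = 93.125.
At the ceiling price 88, quantity supplied is (88 - 72.5)/2 = 7.75; supply is the short side, so Q = 7.75 trades at P = 88.
CS goes from (1/2)(10.3125)(61.875) = 319.043 to 339.0625 (computed as (155 - 88)(7.75) - (1/2)(6)(7.75)^2), a change of 20.0195.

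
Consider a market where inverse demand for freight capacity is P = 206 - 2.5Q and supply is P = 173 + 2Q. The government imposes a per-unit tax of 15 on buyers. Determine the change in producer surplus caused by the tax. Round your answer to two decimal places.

-37.78

Without the tax, 206 - 2.5Q = 173 + 2Q so Q* = 7.3333 and P* = 187.6667.
A tax on buyers shifts demand down by 15: (206 - 15) - 2.5Q = 173 + 2Q, so Q_t = 4. Buyers pay P_b = 196; sellers receive P_s = P_b - 15 = 181.
PS falls from (1/2)(7.3333)(14.6667) = 53.7778 to (1/2)(4)(8) = 16, a change of -37.7778.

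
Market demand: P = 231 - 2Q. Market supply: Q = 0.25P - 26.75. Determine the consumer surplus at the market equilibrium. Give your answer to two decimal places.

Rewriting supply in inverse form: P = 107 + 4Q.
Equilibrium: 231 - 2Q = 107 + 4Q, so Q* = 20.6667 and P* = 189.6667.
Consumer surplus is the triangle under demand above P*: (1/2)(20.6667)(231 - 189.6667) = (1/2)(20.6667)(41.3333) = 427.1111.

427.11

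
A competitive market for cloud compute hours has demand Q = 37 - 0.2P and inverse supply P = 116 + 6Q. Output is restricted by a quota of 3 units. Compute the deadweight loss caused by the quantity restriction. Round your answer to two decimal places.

58.91

Rewriting demand in inverse form: P = 185 - 5Q.
Without the quota, 185 - 5Q = 116 + 6Q gives Q* = 6.2727.
At Q = 3 the demand price is 185 - 5(3) = 170 and the supply price is 116 + 6(3) = 134.
Deadweight loss is the triangle between the curves from 3 to 6.2727: (1/2)(170 - 134)(6.2727 - 3) = 58.9091.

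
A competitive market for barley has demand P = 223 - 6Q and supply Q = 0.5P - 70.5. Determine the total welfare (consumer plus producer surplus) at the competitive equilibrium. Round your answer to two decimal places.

Rewriting supply in inverse form: P = 141 + 2Q.
Setting demand equal to supply, 82 = 8Q, so Q* = 10.25 and P* = 161.5.
Total surplus is the full triangle between the curves from 0 to Q*: (1/2)(10.25)(223 - 141) = 420.25.

420.25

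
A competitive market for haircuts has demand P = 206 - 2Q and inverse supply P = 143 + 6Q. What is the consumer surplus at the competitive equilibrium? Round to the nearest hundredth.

62.02

Setting demand equal to supply, 63 = 8Q, so Q* = 7.875 and P* = 190.25.
Consumer surplus is the triangle under demand above P*: (1/2)(7.875)(206 - 190.25) = (1/2)(7.875)(15.75) = 62.0156.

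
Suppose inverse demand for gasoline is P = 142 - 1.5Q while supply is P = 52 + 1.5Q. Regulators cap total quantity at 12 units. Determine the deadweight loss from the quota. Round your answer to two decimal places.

Unrestricted equilibrium: Q* = (142 - 52)/(1.5 + 1.5) = 30.
At Q = 12 the demand price is 142 - 1.5(12) = 124 and the supply price is 52 + 1.5(12) = 70.
Deadweight loss is the triangle between the curves from 12 to 30: (1/2)(124 - 70)(30 - 12) = 486.

486.00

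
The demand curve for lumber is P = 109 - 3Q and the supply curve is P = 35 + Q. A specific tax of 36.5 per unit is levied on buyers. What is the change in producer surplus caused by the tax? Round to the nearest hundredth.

-127.18

Without the tax, 109 - 3Q = 35 + Q so Q* = 18.5 and P* = 53.5.
A tax on buyers shifts demand down by 36.5: (109 - 36.5) - 3Q = 35 + Q, so Q_t = 9.375. Buyers pay P_b = 80.875; sellers receive P_s = P_b - 36.5 = 44.375.
Producers lose the trapezoid between P_s and P* out to Q_t plus the triangle from Q_t to Q*: change in PS = 43.9453 - 171.125 = -127.1797.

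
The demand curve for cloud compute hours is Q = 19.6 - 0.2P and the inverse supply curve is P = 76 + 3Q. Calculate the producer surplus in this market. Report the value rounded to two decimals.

Rewriting demand in inverse form: P = 98 - 5Q.
Setting demand equal to supply, 22 = 8Q, so Q* = 2.75 and P* = 84.25.
PS is the area between P* and the supply curve from 0 to Q*: (1/2)(2.75)(8.25) = 11.3438.

11.34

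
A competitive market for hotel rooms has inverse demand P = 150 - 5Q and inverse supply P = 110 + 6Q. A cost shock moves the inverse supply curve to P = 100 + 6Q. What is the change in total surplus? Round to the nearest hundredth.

Initial equilibrium: Q_0 = 3.6364, P_0 = 131.8182; CS_0 = (1/2)(3.6364)(18.1818) = 33.0579, PS_0 = (1/2)(3.6364)(21.8182) = 39.6694.
New equilibrium: 150 - 5Q = 100 + 6Q gives Q_1 = 4.5455, P_1 = 127.2727; CS_1 = 51.6529, PS_1 = 61.9835.
Change in total surplus = (51.6529 + 61.9835) - (33.0579 + 39.6694) = 40.9091.

40.91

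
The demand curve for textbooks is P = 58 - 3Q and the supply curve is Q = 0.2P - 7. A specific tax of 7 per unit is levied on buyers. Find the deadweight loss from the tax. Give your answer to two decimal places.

Rewriting supply in inverse form: P = 35 + 5Q.
Without the tax, 58 - 3Q = 35 + 5Q so Q* = 2.875 and P* = 49.375.
A tax on buyers shifts demand down by 7: (58 - 7) - 3Q = 35 + 5Q, so Q_t = 2. Buyers pay P_b = 52; sellers receive P_s = P_b - 7 = 45.
The welfare triangle lost has base Q* - Q_t = 0.875 and height t = 7, so DWL = (1/2)(0.875)(7) = 3.0625.

3.06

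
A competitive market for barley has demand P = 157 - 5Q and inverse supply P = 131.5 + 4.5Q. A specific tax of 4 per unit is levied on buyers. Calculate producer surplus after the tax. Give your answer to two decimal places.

Pre-tax equilibrium: 157 - 5Q = 131.5 + 4.5Q gives Q* = 2.6842, P* = 143.5789.
With the tax, buyers' net willingness to pay falls by 4: (157 - 4) - 5Q = 131.5 + 4.5Q, so Q_t = 2.2632. Buyers pay P_b = 145.6842; sellers receive P_s = P_b - 4 = 141.6842.
Producer surplus is the triangle above supply below P_s: (1/2)(2.2632)(141.6842 - 131.5) = 11.5242.

11.52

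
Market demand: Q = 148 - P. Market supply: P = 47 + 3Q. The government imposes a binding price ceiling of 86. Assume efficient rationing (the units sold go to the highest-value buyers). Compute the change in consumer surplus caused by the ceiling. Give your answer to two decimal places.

402.72

Rewriting demand in inverse form: P = 148 - Q.
Without the control, 148 - Q = 47 + 3Q so Q* = 25.25 and P* = 122.75.
At the ceiling price 86, quantity supplied is (86 - 47)/3 = 13; supply is the short side, so Q = 13 trades at P = 86.
CS goes from (1/2)(25.25)(25.25) = 318.7812 to 721.5 (computed as (148 - 86)(13) - (1/2)(1)(13)^2), a change of 402.7188.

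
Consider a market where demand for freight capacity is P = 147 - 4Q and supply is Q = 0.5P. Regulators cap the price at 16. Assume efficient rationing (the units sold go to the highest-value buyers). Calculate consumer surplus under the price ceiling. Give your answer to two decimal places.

Rewriting supply in inverse form: P = 2Q.
Free-market equilibrium: 147 - 4Q = 2Q gives Q* = 24.5, P* = 49.
At the ceiling price 16, quantity supplied is (16 - 0)/2 = 8; supply is the short side, so Q = 8 trades at P = 16.
The demand price at Q = 8 is 115. CS is the trapezoid between demand and 16 over [0, 8]: (1/2)[(147 - 16) + (115 - 16)](8) = 920.

920.00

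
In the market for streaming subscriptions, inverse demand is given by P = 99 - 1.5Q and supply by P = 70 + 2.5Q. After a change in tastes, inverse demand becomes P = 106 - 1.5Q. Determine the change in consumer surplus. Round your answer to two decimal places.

21.33

Initial equilibrium: Q_0 = 7.25, P_0 = 88.125; CS_0 = (1/2)(7.25)(10.875) = 39.4219, PS_0 = (1/2)(7.25)(18.125) = 65.7031.
New equilibrium: 106 - 1.5Q = 70 + 2.5Q gives Q_1 = 9, P_1 = 92.5; CS_1 = 60.75, PS_1 = 101.25.
Change in consumer surplus = 60.75 - 39.4219 = 21.3281.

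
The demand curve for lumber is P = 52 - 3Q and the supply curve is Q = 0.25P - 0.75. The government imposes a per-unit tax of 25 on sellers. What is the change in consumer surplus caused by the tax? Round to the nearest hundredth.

-55.87

Rewriting supply in inverse form: P = 3 + 4Q.
Pre-tax equilibrium: 52 - 3Q = 3 + 4Q gives Q* = 7, P* = 31.
A tax on sellers shifts supply up by 25: 52 - 3Q = 3 + 4Q + 25, so Q_t = 3.4286. Buyers pay P_b = 41.7143; sellers receive P_s = P_b - 25 = 16.7143.
Consumers lose the trapezoid between P* and P_b out to Q_t plus the triangle from Q_t to Q*: change in CS = 17.6327 - 73.5 = -55.8673.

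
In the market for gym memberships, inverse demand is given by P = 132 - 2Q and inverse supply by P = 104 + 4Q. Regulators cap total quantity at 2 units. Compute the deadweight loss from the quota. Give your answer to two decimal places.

21.33

Without the quota, 132 - 2Q = 104 + 4Q gives Q* = 4.6667.
At Q = 2 the demand price is 132 - 2(2) = 128 and the supply price is 104 + 4(2) = 112.
DWL = (1/2)(gap between curves at 2) x (Q* - 2) = (1/2)(16)(2.6667) = 21.3333.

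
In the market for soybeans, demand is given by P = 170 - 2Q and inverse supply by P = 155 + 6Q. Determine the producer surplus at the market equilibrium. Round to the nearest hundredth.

10.55

Setting demand equal to supply, 15 = 8Q, so Q* = 1.875 and P* = 166.25.
PS is the area between P* and the supply curve from 0 to Q*: (1/2)(1.875)(11.25) = 10.5469.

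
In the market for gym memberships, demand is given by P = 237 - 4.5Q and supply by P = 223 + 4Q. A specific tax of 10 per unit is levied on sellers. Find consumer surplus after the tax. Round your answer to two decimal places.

Pre-tax equilibrium: 237 - 4.5Q = 223 + 4Q gives Q* = 1.6471, P* = 229.5882.
A tax on sellers shifts supply up by 10: 237 - 4.5Q = 223 + 4Q + 10, so Q_t = 0.4706. Buyers pay P_b = 234.8824; sellers receive P_s = P_b - 10 = 224.8824.
CS = (1/2)(Q_t)(237 - P_b) = (1/2)(0.4706)(2.1176) = 0.4983.

0.50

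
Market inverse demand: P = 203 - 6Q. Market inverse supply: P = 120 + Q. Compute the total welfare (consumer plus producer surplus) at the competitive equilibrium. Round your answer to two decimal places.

492.07

Setting demand equal to supply, 83 = 7Q, so Q* = 11.8571 and P* = 131.8571.
CS = (1/2)(11.8571)(71.1429) = 421.7755 and PS = (1/2)(11.8571)(11.8571) = 70.2959, so total surplus = 492.0714.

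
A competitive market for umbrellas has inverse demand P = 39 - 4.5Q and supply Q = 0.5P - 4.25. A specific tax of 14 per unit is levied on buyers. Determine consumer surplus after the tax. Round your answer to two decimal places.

Rewriting supply in inverse form: P = 8.5 + 2Q.
Pre-tax equilibrium: 39 - 4.5Q = 8.5 + 2Q gives Q* = 4.6923, P* = 17.8846.
With the tax, buyers' net willingness to pay falls by 14: (39 - 14) - 4.5Q = 8.5 + 2Q, so Q_t = 2.5385. Buyers pay P_b = 27.5769; sellers receive P_s = P_b - 14 = 13.5769.
CS = (1/2)(Q_t)(39 - P_b) = (1/2)(2.5385)(11.4231) = 14.4985.

14.50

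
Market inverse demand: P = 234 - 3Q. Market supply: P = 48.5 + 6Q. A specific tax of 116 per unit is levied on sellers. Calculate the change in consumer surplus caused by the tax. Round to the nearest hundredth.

-547.78

Without the tax, 234 - 3Q = 48.5 + 6Q so Q* = 20.6111 and P* = 172.1667.
With the tax, sellers need 116 more per unit: 234 - 3Q = 48.5 + 6Q + 116, so Q_t = 7.7222. Buyers pay P_b = 210.8333; sellers receive P_s = P_b - 116 = 94.8333.
CS falls from (1/2)(20.6111)(61.8333) = 637.2269 to (1/2)(7.7222)(23.1667) = 89.4491, a change of -547.7778.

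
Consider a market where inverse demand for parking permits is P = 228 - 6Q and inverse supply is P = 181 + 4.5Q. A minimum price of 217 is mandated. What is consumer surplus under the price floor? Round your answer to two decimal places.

10.08

Without the control, 228 - 6Q = 181 + 4.5Q so Q* = 4.4762 and P* = 201.1429.
At P = 217, buyers demand (228 - 217)/6 = 1.8333 while sellers would supply more, so the quantity traded is 1.8333 at price 217.
CS is the triangle under demand above 217: (1/2)(1.8333)(228 - 217) = 10.0833.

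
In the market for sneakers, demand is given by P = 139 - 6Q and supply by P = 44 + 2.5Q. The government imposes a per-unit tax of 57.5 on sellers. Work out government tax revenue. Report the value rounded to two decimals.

Without the tax, 139 - 6Q = 44 + 2.5Q so Q* = 11.1765 and P* = 71.9412.
With the tax, sellers need 57.5 more per unit: 139 - 6Q = 44 + 2.5Q + 57.5, so Q_t = 4.4118. Buyers pay P_b = 112.5294; sellers receive P_s = P_b - 57.5 = 55.0294.
Revenue is the tax times quantity traded: 57.5 x 4.4118 = 253.6765.

253.68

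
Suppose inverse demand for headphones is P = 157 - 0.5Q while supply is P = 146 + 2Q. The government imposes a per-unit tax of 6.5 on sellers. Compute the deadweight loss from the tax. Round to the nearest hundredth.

8.45

Pre-tax equilibrium: 157 - 0.5Q = 146 + 2Q gives Q* = 4.4, P* = 154.8.
With the tax, sellers need 6.5 more per unit: 157 - 0.5Q = 146 + 2Q + 6.5, so Q_t = 1.8. Buyers pay P_b = 156.1; sellers receive P_s = P_b - 6.5 = 149.6.
The welfare triangle lost has base Q* - Q_t = 2.6 and height t = 6.5, so DWL = (1/2)(2.6)(6.5) = 8.45.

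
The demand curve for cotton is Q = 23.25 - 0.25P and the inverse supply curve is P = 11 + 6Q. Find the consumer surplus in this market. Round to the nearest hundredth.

134.48

Rewriting demand in inverse form: P = 93 - 4Q.
Setting demand equal to supply, 82 = 10Q, so Q* = 8.2 and P* = 60.2.
The demand choke price is 93, so CS = (1/2)(Q*)(93 - P*) = (1/2)(8.2)(32.8) = 134.48.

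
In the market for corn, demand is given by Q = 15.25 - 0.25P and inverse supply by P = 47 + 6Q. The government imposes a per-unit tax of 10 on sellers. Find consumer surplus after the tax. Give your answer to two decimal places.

0.32

Rewriting demand in inverse form: P = 61 - 4Q.
Pre-tax equilibrium: 61 - 4Q = 47 + 6Q gives Q* = 1.4, P* = 55.4.
With the tax, sellers need 10 more per unit: 61 - 4Q = 47 + 6Q + 10, so Q_t = 0.4. Buyers pay P_b = 59.4; sellers receive P_s = P_b - 10 = 49.4.
Consumer surplus is the triangle under demand above P_b: (1/2)(0.4)(61 - 59.4) = 0.32.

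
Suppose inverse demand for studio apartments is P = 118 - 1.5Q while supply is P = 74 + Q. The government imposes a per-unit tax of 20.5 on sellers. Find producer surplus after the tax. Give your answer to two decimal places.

Without the tax, 118 - 1.5Q = 74 + Q so Q* = 17.6 and P* = 91.6.
With the tax, sellers need 20.5 more per unit: 118 - 1.5Q = 74 + Q + 20.5, so Q_t = 9.4. Buyers pay P_b = 103.9; sellers receive P_s = P_b - 20.5 = 83.4.
Producer surplus is the triangle above supply below P_s: (1/2)(9.4)(83.4 - 74) = 44.18.

44.18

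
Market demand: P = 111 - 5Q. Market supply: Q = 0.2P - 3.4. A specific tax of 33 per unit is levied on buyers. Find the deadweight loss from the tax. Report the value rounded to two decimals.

54.45

Rewriting supply in inverse form: P = 17 + 5Q.
Pre-tax equilibrium: 111 - 5Q = 17 + 5Q gives Q* = 9.4, P* = 64.
A tax on buyers shifts demand down by 33: (111 - 33) - 5Q = 17 + 5Q, so Q_t = 6.1. Buyers pay P_b = 80.5; sellers receive P_s = P_b - 33 = 47.5.
Deadweight loss is the triangle between the curves from Q_t to Q*: (1/2)(9.4 - 6.1)(33) = 54.45.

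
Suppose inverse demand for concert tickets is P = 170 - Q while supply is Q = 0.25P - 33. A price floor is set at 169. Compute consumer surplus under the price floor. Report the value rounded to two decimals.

Rewriting supply in inverse form: P = 132 + 4Q.
Without the control, 170 - Q = 132 + 4Q so Q* = 7.6 and P* = 162.4.
At the floor price 169, quantity demanded is (170 - 169)/1 = 1; demand is the short side, so Q = 1 trades at P = 169.
CS is the triangle under demand above 169: (1/2)(1)(170 - 169) = 0.5.

0.50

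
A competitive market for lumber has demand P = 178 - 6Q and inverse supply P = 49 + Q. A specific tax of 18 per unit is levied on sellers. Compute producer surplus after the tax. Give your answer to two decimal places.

125.72

Without the tax, 178 - 6Q = 49 + Q so Q* = 18.4286 and P* = 67.4286.
With the tax, sellers need 18 more per unit: 178 - 6Q = 49 + Q + 18, so Q_t = 15.8571. Buyers pay P_b = 82.8571; sellers receive P_s = P_b - 18 = 64.8571.
Producer surplus is the triangle above supply below P_s: (1/2)(15.8571)(64.8571 - 49) = 125.7245.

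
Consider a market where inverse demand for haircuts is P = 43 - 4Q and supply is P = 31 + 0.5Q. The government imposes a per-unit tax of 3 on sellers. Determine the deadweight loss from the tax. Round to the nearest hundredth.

1.00

Pre-tax equilibrium: 43 - 4Q = 31 + 0.5Q gives Q* = 2.6667, P* = 32.3333.
A tax on sellers shifts supply up by 3: 43 - 4Q = 31 + 0.5Q + 3, so Q_t = 2. Buyers pay P_b = 35; sellers receive P_s = P_b - 3 = 32.
Deadweight loss is the triangle between the curves from Q_t to Q*: (1/2)(2.6667 - 2)(3) = 1.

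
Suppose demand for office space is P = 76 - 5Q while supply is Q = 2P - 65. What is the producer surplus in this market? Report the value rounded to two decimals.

15.64

Rewriting supply in inverse form: P = 32.5 + 0.5Q.
Equilibrium: 76 - 5Q = 32.5 + 0.5Q, so Q* = 7.9091 and P* = 36.4545.
The supply curve's price intercept is 32.5, so PS = (1/2)(Q*)(P* - 32.5) = (1/2)(7.9091)(3.9545) = 15.6384.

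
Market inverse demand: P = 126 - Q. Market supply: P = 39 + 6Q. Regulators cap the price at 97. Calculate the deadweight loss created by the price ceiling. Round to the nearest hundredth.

Without the control, 126 - Q = 39 + 6Q so Q* = 12.4286 and P* = 113.5714.
At P = 97, sellers supply (97 - 39)/6 = 9.6667 while buyers want more, so the quantity traded is 9.6667 at price 97.
At Q = 9.6667 the demand price is 116.3333 and the supply price is 97. Deadweight loss is the triangle between the curves from 9.6667 to 12.4286: (1/2)(116.3333 - 97)(12.4286 - 9.6667) = 26.6984.

26.70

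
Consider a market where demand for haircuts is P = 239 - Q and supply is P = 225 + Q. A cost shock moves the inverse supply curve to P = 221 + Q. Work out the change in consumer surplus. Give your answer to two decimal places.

Initial equilibrium: Q_0 = 7, P_0 = 232; CS_0 = (1/2)(7)(7) = 24.5, PS_0 = (1/2)(7)(7) = 24.5.
New equilibrium: 239 - Q = 221 + Q gives Q_1 = 9, P_1 = 230; CS_1 = 40.5, PS_1 = 40.5.
Change in consumer surplus = 40.5 - 24.5 = 16.

16.00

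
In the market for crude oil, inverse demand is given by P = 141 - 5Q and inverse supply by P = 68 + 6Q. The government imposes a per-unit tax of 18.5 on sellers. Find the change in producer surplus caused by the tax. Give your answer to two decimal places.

Without the tax, 141 - 5Q = 68 + 6Q so Q* = 6.6364 and P* = 107.8182.
A tax on sellers shifts supply up by 18.5: 141 - 5Q = 68 + 6Q + 18.5, so Q_t = 4.9545. Buyers pay P_b = 116.2273; sellers receive P_s = P_b - 18.5 = 97.7273.
Producers lose the trapezoid between P_s and P* out to Q_t plus the triangle from Q_t to Q*: change in PS = 73.6426 - 132.124 = -58.4814.

-58.48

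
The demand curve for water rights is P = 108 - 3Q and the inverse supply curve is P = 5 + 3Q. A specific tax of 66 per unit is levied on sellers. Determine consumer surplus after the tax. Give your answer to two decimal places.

Pre-tax equilibrium: 108 - 3Q = 5 + 3Q gives Q* = 17.1667, P* = 56.5.
A tax on sellers shifts supply up by 66: 108 - 3Q = 5 + 3Q + 66, so Q_t = 6.1667. Buyers pay P_b = 89.5; sellers receive P_s = P_b - 66 = 23.5.
Consumer surplus is the triangle under demand above P_b: (1/2)(6.1667)(108 - 89.5) = 57.0417.

57.04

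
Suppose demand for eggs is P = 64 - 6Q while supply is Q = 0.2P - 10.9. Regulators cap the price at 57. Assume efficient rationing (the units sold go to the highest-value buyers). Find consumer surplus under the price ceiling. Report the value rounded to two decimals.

2.75

Rewriting supply in inverse form: P = 54.5 + 5Q.
Without the control, 64 - 6Q = 54.5 + 5Q so Q* = 0.8636 and P* = 58.8182.
At P = 57, sellers supply (57 - 54.5)/5 = 0.5 while buyers want more, so the quantity traded is 0.5 at price 57.
The demand price at Q = 0.5 is 61. CS is the trapezoid between demand and 57 over [0, 0.5]: (1/2)[(64 - 57) + (61 - 57)](0.5) = 2.75.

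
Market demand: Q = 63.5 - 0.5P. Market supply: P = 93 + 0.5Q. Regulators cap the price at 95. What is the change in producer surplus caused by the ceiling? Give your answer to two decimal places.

Rewriting demand in inverse form: P = 127 - 2Q.
Without the control, 127 - 2Q = 93 + 0.5Q so Q* = 13.6 and P* = 99.8.
At the ceiling price 95, quantity supplied is (95 - 93)/0.5 = 4; supply is the short side, so Q = 4 trades at P = 95.
PS goes from (1/2)(13.6)(6.8) = 46.24 to 4 (computed as (95 - 93)(4) - (1/2)(0.5)(4)^2), a change of -42.24.

-42.24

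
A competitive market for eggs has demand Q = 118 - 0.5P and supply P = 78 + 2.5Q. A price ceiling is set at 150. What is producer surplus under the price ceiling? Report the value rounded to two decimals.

Rewriting demand in inverse form: P = 236 - 2Q.
Free-market equilibrium: 236 - 2Q = 78 + 2.5Q gives Q* = 35.1111, P* = 165.7778.
At the ceiling price 150, quantity supplied is (150 - 78)/2.5 = 28.8; supply is the short side, so Q = 28.8 trades at P = 150.
PS is the triangle above supply below 150: (1/2)(28.8)(150 - 78) = 1036.8.

1036.80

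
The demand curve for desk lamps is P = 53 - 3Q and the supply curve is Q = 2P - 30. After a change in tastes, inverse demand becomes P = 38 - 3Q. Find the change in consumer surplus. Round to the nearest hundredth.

-112.04

Rewriting supply in inverse form: P = 15 + 0.5Q.
Initial equilibrium: Q_0 = 10.8571, P_0 = 20.4286; CS_0 = (1/2)(10.8571)(32.5714) = 176.8163, PS_0 = (1/2)(10.8571)(5.4286) = 29.4694.
New equilibrium: 38 - 3Q = 15 + 0.5Q gives Q_1 = 6.5714, P_1 = 18.2857; CS_1 = 64.7755, PS_1 = 10.7959.
Change in consumer surplus = 64.7755 - 176.8163 = -112.0408.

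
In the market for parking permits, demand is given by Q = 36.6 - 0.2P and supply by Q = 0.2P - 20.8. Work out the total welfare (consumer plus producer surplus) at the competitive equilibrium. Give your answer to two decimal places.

Rewriting demand in inverse form: P = 183 - 5Q.
Rewriting supply in inverse form: P = 104 + 5Q.
Equilibrium: 183 - 5Q = 104 + 5Q, so Q* = 7.9 and P* = 143.5.
CS = (1/2)(7.9)(39.5) = 156.025 and PS = (1/2)(7.9)(39.5) = 156.025, so total surplus = 312.05.

312.05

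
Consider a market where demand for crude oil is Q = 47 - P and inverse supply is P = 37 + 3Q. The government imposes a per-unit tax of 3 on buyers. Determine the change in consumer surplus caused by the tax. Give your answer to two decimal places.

-1.59

Rewriting demand in inverse form: P = 47 - Q.
Without the tax, 47 - Q = 37 + 3Q so Q* = 2.5 and P* = 44.5.
A tax on buyers shifts demand down by 3: (47 - 3) - Q = 37 + 3Q, so Q_t = 1.75. Buyers pay P_b = 45.25; sellers receive P_s = P_b - 3 = 42.25.
Consumers lose the trapezoid between P* and P_b out to Q_t plus the triangle from Q_t to Q*: change in CS = 1.5312 - 3.125 = -1.5938.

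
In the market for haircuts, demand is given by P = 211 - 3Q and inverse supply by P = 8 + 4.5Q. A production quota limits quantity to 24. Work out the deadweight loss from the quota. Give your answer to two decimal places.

Unrestricted equilibrium: Q* = (211 - 8)/(3 + 4.5) = 27.0667.
At Q = 24 the demand price is 211 - 3(24) = 139 and the supply price is 8 + 4.5(24) = 116.
Deadweight loss is the triangle between the curves from 24 to 27.0667: (1/2)(139 - 116)(27.0667 - 24) = 35.2667.

35.27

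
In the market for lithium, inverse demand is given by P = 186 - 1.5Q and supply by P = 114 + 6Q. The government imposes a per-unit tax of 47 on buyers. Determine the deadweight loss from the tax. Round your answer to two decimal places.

147.27

Without the tax, 186 - 1.5Q = 114 + 6Q so Q* = 9.6 and P* = 171.6.
A tax on buyers shifts demand down by 47: (186 - 47) - 1.5Q = 114 + 6Q, so Q_t = 3.3333. Buyers pay P_b = 181; sellers receive P_s = P_b - 47 = 134.
The welfare triangle lost has base Q* - Q_t = 6.2667 and height t = 47, so DWL = (1/2)(6.2667)(47) = 147.2667.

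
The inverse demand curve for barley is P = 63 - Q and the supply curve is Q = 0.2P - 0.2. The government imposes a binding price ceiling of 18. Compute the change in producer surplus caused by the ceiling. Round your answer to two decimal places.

-238.04

Rewriting supply in inverse form: P = 1 + 5Q.
Without the control, 63 - Q = 1 + 5Q so Q* = 10.3333 and P* = 52.6667.
At the ceiling price 18, quantity supplied is (18 - 1)/5 = 3.4; supply is the short side, so Q = 3.4 trades at P = 18.
PS goes from (1/2)(10.3333)(51.6667) = 266.9444 to 28.9 (computed as (18 - 1)(3.4) - (1/2)(5)(3.4)^2), a change of -238.0444.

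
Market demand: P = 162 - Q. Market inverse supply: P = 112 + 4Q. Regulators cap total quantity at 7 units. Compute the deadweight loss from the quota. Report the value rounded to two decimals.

Without the quota, 162 - Q = 112 + 4Q gives Q* = 10.
At Q = 7 the demand price is 162 - (7) = 155 and the supply price is 112 + 4(7) = 140.
DWL = (1/2)(gap between curves at 7) x (Q* - 7) = (1/2)(15)(3) = 22.5.

22.50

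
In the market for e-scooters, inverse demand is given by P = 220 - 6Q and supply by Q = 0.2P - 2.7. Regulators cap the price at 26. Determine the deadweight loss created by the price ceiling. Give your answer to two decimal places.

1456.41

Rewriting supply in inverse form: P = 13.5 + 5Q.
Free-market equilibrium: 220 - 6Q = 13.5 + 5Q gives Q* = 18.7727, P* = 107.3636.
At P = 26, sellers supply (26 - 13.5)/5 = 2.5 while buyers want more, so the quantity traded is 2.5 at price 26.
The lost-trades triangle has base Q* - 2.5 = 16.2727 and height equal to the gap between the curves at Q = 2.5, which is 205 - 26 = 179. DWL = (1/2)(16.2727)(179) = 1456.4091.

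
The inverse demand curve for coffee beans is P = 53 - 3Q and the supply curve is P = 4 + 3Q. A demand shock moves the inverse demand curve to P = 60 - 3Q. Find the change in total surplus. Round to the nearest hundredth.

61.25

Initial equilibrium: Q_0 = 8.1667, P_0 = 28.5; CS_0 = (1/2)(8.1667)(24.5) = 100.0417, PS_0 = (1/2)(8.1667)(24.5) = 100.0417.
New equilibrium: 60 - 3Q = 4 + 3Q gives Q_1 = 9.3333, P_1 = 32; CS_1 = 130.6667, PS_1 = 130.6667.
Change in total surplus = (130.6667 + 130.6667) - (100.0417 + 100.0417) = 61.25.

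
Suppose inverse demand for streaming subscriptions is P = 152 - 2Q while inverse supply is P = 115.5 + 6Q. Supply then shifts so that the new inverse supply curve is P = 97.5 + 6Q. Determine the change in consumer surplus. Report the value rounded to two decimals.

Initial equilibrium: Q_0 = 4.5625, P_0 = 142.875; CS_0 = (1/2)(4.5625)(9.125) = 20.8164, PS_0 = (1/2)(4.5625)(27.375) = 62.4492.
New equilibrium: 152 - 2Q = 97.5 + 6Q gives Q_1 = 6.8125, P_1 = 138.375; CS_1 = 46.4102, PS_1 = 139.2305.
Change in consumer surplus = 46.4102 - 20.8164 = 25.5938.

25.59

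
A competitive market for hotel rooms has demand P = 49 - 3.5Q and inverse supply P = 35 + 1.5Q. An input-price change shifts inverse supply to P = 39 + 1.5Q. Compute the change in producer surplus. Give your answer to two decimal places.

-2.88

Initial equilibrium: Q_0 = 2.8, P_0 = 39.2; CS_0 = (1/2)(2.8)(9.8) = 13.72, PS_0 = (1/2)(2.8)(4.2) = 5.88.
New equilibrium: 49 - 3.5Q = 39 + 1.5Q gives Q_1 = 2, P_1 = 42; CS_1 = 7, PS_1 = 3.
Change in producer surplus = 3 - 5.88 = -2.88.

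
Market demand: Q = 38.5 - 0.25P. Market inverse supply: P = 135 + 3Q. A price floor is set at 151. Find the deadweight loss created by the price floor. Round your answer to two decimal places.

13.50

Rewriting demand in inverse form: P = 154 - 4Q.
Free-market equilibrium: 154 - 4Q = 135 + 3Q gives Q* = 2.7143, P* = 143.1429.
At P = 151, buyers demand (154 - 151)/4 = 0.75 while sellers would supply more, so the quantity traded is 0.75 at price 151.
At Q = 0.75 the demand price is 151 and the supply price is 137.25. Deadweight loss is the triangle between the curves from 0.75 to 2.7143: (1/2)(151 - 137.25)(2.7143 - 0.75) = 13.5045.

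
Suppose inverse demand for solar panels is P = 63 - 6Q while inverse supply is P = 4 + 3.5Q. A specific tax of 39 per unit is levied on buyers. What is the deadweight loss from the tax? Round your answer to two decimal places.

Pre-tax equilibrium: 63 - 6Q = 4 + 3.5Q gives Q* = 6.2105, P* = 25.7368.
A tax on buyers shifts demand down by 39: (63 - 39) - 6Q = 4 + 3.5Q, so Q_t = 2.1053. Buyers pay P_b = 50.3684; sellers receive P_s = P_b - 39 = 11.3684.
The welfare triangle lost has base Q* - Q_t = 4.1053 and height t = 39, so DWL = (1/2)(4.1053)(39) = 80.0526.

80.05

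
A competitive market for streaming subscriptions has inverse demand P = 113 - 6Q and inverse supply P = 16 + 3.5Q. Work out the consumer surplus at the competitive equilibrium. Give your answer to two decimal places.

Equilibrium: 113 - 6Q = 16 + 3.5Q, so Q* = 10.2105 and P* = 51.7368.
CS is the area between the demand curve and P* from 0 to Q*: (1/2)(10.2105)(61.2632) = 312.7645.

312.76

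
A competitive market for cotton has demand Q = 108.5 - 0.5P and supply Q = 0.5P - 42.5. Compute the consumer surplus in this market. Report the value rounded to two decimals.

1089.00

Rewriting demand in inverse form: P = 217 - 2Q.
Rewriting supply in inverse form: P = 85 + 2Q.
Equilibrium: 217 - 2Q = 85 + 2Q, so Q* = 33 and P* = 151.
CS is the area between the demand curve and P* from 0 to Q*: (1/2)(33)(66) = 1089.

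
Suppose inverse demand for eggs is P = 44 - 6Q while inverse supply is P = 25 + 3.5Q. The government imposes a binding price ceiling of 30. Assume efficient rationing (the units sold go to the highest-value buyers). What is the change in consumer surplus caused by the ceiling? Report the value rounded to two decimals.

1.88

Free-market equilibrium: 44 - 6Q = 25 + 3.5Q gives Q* = 2, P* = 32.
At the ceiling price 30, quantity supplied is (30 - 25)/3.5 = 1.4286; supply is the short side, so Q = 1.4286 trades at P = 30.
CS goes from (1/2)(2)(12) = 12 to 13.8776 (computed as (44 - 30)(1.4286) - (1/2)(6)(1.4286)^2), a change of 1.8776.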